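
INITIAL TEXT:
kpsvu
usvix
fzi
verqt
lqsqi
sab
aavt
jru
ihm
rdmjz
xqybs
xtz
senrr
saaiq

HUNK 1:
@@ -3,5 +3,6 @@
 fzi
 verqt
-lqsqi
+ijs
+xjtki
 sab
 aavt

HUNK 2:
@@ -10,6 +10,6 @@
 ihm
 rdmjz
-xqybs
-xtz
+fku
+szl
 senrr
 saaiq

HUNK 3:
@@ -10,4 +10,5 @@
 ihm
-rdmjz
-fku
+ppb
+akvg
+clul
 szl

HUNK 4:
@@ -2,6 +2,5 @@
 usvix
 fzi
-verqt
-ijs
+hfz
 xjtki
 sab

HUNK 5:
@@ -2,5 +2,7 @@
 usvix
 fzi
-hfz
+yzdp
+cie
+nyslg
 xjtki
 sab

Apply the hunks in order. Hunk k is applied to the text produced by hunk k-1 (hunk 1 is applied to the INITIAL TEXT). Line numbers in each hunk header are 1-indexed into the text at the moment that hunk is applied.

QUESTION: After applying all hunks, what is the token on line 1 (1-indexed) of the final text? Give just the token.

Answer: kpsvu

Derivation:
Hunk 1: at line 3 remove [lqsqi] add [ijs,xjtki] -> 15 lines: kpsvu usvix fzi verqt ijs xjtki sab aavt jru ihm rdmjz xqybs xtz senrr saaiq
Hunk 2: at line 10 remove [xqybs,xtz] add [fku,szl] -> 15 lines: kpsvu usvix fzi verqt ijs xjtki sab aavt jru ihm rdmjz fku szl senrr saaiq
Hunk 3: at line 10 remove [rdmjz,fku] add [ppb,akvg,clul] -> 16 lines: kpsvu usvix fzi verqt ijs xjtki sab aavt jru ihm ppb akvg clul szl senrr saaiq
Hunk 4: at line 2 remove [verqt,ijs] add [hfz] -> 15 lines: kpsvu usvix fzi hfz xjtki sab aavt jru ihm ppb akvg clul szl senrr saaiq
Hunk 5: at line 2 remove [hfz] add [yzdp,cie,nyslg] -> 17 lines: kpsvu usvix fzi yzdp cie nyslg xjtki sab aavt jru ihm ppb akvg clul szl senrr saaiq
Final line 1: kpsvu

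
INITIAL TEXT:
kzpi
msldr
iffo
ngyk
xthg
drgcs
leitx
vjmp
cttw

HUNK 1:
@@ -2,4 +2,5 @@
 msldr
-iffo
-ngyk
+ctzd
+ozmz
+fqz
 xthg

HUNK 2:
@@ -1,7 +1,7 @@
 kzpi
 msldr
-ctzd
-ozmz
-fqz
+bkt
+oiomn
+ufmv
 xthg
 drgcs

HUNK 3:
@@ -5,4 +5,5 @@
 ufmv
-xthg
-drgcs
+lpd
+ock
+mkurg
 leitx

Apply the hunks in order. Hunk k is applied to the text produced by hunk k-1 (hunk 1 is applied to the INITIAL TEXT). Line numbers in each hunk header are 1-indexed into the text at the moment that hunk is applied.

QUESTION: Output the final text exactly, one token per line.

Hunk 1: at line 2 remove [iffo,ngyk] add [ctzd,ozmz,fqz] -> 10 lines: kzpi msldr ctzd ozmz fqz xthg drgcs leitx vjmp cttw
Hunk 2: at line 1 remove [ctzd,ozmz,fqz] add [bkt,oiomn,ufmv] -> 10 lines: kzpi msldr bkt oiomn ufmv xthg drgcs leitx vjmp cttw
Hunk 3: at line 5 remove [xthg,drgcs] add [lpd,ock,mkurg] -> 11 lines: kzpi msldr bkt oiomn ufmv lpd ock mkurg leitx vjmp cttw

Answer: kzpi
msldr
bkt
oiomn
ufmv
lpd
ock
mkurg
leitx
vjmp
cttw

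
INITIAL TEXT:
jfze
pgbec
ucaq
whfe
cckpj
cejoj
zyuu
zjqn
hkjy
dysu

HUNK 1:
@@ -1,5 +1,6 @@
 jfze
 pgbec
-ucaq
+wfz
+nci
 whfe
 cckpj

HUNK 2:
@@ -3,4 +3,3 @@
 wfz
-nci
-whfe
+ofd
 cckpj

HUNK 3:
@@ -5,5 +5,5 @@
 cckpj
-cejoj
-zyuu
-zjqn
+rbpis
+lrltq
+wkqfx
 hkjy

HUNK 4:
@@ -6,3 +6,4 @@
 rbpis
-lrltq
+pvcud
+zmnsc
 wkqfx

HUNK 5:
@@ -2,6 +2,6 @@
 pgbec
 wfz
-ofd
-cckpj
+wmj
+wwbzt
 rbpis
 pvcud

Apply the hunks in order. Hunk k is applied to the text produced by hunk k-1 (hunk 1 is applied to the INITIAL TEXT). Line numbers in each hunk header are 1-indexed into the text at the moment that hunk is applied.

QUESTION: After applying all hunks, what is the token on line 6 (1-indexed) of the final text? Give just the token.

Answer: rbpis

Derivation:
Hunk 1: at line 1 remove [ucaq] add [wfz,nci] -> 11 lines: jfze pgbec wfz nci whfe cckpj cejoj zyuu zjqn hkjy dysu
Hunk 2: at line 3 remove [nci,whfe] add [ofd] -> 10 lines: jfze pgbec wfz ofd cckpj cejoj zyuu zjqn hkjy dysu
Hunk 3: at line 5 remove [cejoj,zyuu,zjqn] add [rbpis,lrltq,wkqfx] -> 10 lines: jfze pgbec wfz ofd cckpj rbpis lrltq wkqfx hkjy dysu
Hunk 4: at line 6 remove [lrltq] add [pvcud,zmnsc] -> 11 lines: jfze pgbec wfz ofd cckpj rbpis pvcud zmnsc wkqfx hkjy dysu
Hunk 5: at line 2 remove [ofd,cckpj] add [wmj,wwbzt] -> 11 lines: jfze pgbec wfz wmj wwbzt rbpis pvcud zmnsc wkqfx hkjy dysu
Final line 6: rbpis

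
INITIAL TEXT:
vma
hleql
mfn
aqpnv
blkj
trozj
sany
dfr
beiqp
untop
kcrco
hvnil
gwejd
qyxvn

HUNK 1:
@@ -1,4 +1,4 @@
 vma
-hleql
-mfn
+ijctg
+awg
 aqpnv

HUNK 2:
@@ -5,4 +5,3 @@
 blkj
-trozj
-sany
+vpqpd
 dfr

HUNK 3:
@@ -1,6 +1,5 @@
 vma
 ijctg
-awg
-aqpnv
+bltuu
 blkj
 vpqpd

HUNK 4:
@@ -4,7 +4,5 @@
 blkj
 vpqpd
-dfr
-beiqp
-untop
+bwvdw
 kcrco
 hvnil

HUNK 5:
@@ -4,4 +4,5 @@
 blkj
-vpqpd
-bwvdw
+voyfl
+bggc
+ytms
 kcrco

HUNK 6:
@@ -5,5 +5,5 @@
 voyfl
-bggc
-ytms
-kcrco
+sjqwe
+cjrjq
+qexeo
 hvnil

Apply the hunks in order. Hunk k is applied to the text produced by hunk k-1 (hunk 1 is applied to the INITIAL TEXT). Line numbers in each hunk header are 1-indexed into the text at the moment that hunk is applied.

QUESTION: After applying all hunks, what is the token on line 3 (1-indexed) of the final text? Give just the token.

Answer: bltuu

Derivation:
Hunk 1: at line 1 remove [hleql,mfn] add [ijctg,awg] -> 14 lines: vma ijctg awg aqpnv blkj trozj sany dfr beiqp untop kcrco hvnil gwejd qyxvn
Hunk 2: at line 5 remove [trozj,sany] add [vpqpd] -> 13 lines: vma ijctg awg aqpnv blkj vpqpd dfr beiqp untop kcrco hvnil gwejd qyxvn
Hunk 3: at line 1 remove [awg,aqpnv] add [bltuu] -> 12 lines: vma ijctg bltuu blkj vpqpd dfr beiqp untop kcrco hvnil gwejd qyxvn
Hunk 4: at line 4 remove [dfr,beiqp,untop] add [bwvdw] -> 10 lines: vma ijctg bltuu blkj vpqpd bwvdw kcrco hvnil gwejd qyxvn
Hunk 5: at line 4 remove [vpqpd,bwvdw] add [voyfl,bggc,ytms] -> 11 lines: vma ijctg bltuu blkj voyfl bggc ytms kcrco hvnil gwejd qyxvn
Hunk 6: at line 5 remove [bggc,ytms,kcrco] add [sjqwe,cjrjq,qexeo] -> 11 lines: vma ijctg bltuu blkj voyfl sjqwe cjrjq qexeo hvnil gwejd qyxvn
Final line 3: bltuu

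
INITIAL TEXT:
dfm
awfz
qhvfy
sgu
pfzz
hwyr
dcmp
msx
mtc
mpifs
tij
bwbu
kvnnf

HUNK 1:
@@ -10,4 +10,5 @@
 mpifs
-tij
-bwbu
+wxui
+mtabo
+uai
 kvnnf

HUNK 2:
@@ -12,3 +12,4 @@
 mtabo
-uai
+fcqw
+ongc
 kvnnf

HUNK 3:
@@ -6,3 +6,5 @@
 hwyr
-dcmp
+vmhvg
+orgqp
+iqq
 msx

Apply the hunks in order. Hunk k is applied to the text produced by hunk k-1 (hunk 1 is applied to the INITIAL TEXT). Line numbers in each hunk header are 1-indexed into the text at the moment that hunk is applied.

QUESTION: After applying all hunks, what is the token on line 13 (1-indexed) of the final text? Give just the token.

Hunk 1: at line 10 remove [tij,bwbu] add [wxui,mtabo,uai] -> 14 lines: dfm awfz qhvfy sgu pfzz hwyr dcmp msx mtc mpifs wxui mtabo uai kvnnf
Hunk 2: at line 12 remove [uai] add [fcqw,ongc] -> 15 lines: dfm awfz qhvfy sgu pfzz hwyr dcmp msx mtc mpifs wxui mtabo fcqw ongc kvnnf
Hunk 3: at line 6 remove [dcmp] add [vmhvg,orgqp,iqq] -> 17 lines: dfm awfz qhvfy sgu pfzz hwyr vmhvg orgqp iqq msx mtc mpifs wxui mtabo fcqw ongc kvnnf
Final line 13: wxui

Answer: wxui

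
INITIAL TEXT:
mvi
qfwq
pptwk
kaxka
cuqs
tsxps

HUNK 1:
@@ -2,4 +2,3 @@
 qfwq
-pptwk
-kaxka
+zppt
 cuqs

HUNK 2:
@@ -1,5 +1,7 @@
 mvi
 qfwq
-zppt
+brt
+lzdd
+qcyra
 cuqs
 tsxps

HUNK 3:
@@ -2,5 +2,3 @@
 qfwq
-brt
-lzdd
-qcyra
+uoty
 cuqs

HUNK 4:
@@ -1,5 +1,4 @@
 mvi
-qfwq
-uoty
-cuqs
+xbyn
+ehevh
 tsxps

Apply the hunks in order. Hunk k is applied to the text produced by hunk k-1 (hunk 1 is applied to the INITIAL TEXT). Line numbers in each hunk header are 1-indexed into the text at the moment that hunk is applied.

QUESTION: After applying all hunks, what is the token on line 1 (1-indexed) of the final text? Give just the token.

Hunk 1: at line 2 remove [pptwk,kaxka] add [zppt] -> 5 lines: mvi qfwq zppt cuqs tsxps
Hunk 2: at line 1 remove [zppt] add [brt,lzdd,qcyra] -> 7 lines: mvi qfwq brt lzdd qcyra cuqs tsxps
Hunk 3: at line 2 remove [brt,lzdd,qcyra] add [uoty] -> 5 lines: mvi qfwq uoty cuqs tsxps
Hunk 4: at line 1 remove [qfwq,uoty,cuqs] add [xbyn,ehevh] -> 4 lines: mvi xbyn ehevh tsxps
Final line 1: mvi

Answer: mvi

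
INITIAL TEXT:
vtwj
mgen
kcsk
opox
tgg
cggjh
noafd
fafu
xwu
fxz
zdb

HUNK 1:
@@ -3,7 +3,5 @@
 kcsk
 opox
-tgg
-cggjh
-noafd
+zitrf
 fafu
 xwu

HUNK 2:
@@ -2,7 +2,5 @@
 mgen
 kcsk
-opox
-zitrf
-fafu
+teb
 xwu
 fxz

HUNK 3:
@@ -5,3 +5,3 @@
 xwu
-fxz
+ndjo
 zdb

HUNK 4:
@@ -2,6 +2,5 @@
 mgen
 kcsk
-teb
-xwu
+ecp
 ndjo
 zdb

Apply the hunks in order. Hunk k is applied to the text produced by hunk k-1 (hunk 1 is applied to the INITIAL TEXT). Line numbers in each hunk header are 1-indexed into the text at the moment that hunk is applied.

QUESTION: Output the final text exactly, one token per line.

Hunk 1: at line 3 remove [tgg,cggjh,noafd] add [zitrf] -> 9 lines: vtwj mgen kcsk opox zitrf fafu xwu fxz zdb
Hunk 2: at line 2 remove [opox,zitrf,fafu] add [teb] -> 7 lines: vtwj mgen kcsk teb xwu fxz zdb
Hunk 3: at line 5 remove [fxz] add [ndjo] -> 7 lines: vtwj mgen kcsk teb xwu ndjo zdb
Hunk 4: at line 2 remove [teb,xwu] add [ecp] -> 6 lines: vtwj mgen kcsk ecp ndjo zdb

Answer: vtwj
mgen
kcsk
ecp
ndjo
zdb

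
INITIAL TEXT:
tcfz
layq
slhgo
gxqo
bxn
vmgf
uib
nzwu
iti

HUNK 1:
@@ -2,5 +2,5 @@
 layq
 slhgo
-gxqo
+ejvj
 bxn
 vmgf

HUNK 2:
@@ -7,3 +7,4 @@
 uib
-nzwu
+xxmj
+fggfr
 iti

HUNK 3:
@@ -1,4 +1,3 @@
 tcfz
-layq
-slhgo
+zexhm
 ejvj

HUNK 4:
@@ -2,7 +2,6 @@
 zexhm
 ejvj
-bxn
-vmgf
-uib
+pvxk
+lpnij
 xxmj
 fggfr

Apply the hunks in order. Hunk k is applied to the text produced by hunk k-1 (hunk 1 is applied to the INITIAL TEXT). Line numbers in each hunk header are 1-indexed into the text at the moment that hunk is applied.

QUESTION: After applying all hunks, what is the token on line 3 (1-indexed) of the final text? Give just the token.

Answer: ejvj

Derivation:
Hunk 1: at line 2 remove [gxqo] add [ejvj] -> 9 lines: tcfz layq slhgo ejvj bxn vmgf uib nzwu iti
Hunk 2: at line 7 remove [nzwu] add [xxmj,fggfr] -> 10 lines: tcfz layq slhgo ejvj bxn vmgf uib xxmj fggfr iti
Hunk 3: at line 1 remove [layq,slhgo] add [zexhm] -> 9 lines: tcfz zexhm ejvj bxn vmgf uib xxmj fggfr iti
Hunk 4: at line 2 remove [bxn,vmgf,uib] add [pvxk,lpnij] -> 8 lines: tcfz zexhm ejvj pvxk lpnij xxmj fggfr iti
Final line 3: ejvj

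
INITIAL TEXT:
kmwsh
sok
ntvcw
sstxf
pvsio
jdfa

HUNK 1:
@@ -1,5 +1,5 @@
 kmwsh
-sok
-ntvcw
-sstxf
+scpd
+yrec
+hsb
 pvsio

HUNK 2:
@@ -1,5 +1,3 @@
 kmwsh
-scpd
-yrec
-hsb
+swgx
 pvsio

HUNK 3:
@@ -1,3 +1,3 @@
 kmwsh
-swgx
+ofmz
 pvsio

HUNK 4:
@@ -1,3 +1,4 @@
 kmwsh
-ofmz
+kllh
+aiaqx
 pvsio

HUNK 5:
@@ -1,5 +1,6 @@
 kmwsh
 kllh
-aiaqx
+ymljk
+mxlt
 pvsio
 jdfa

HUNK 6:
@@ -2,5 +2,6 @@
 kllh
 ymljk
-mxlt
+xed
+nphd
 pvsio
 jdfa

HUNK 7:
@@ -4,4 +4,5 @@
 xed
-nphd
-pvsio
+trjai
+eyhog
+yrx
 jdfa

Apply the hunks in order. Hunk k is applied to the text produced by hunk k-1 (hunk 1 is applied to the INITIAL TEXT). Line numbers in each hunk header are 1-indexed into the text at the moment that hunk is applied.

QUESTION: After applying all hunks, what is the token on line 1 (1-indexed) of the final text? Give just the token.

Hunk 1: at line 1 remove [sok,ntvcw,sstxf] add [scpd,yrec,hsb] -> 6 lines: kmwsh scpd yrec hsb pvsio jdfa
Hunk 2: at line 1 remove [scpd,yrec,hsb] add [swgx] -> 4 lines: kmwsh swgx pvsio jdfa
Hunk 3: at line 1 remove [swgx] add [ofmz] -> 4 lines: kmwsh ofmz pvsio jdfa
Hunk 4: at line 1 remove [ofmz] add [kllh,aiaqx] -> 5 lines: kmwsh kllh aiaqx pvsio jdfa
Hunk 5: at line 1 remove [aiaqx] add [ymljk,mxlt] -> 6 lines: kmwsh kllh ymljk mxlt pvsio jdfa
Hunk 6: at line 2 remove [mxlt] add [xed,nphd] -> 7 lines: kmwsh kllh ymljk xed nphd pvsio jdfa
Hunk 7: at line 4 remove [nphd,pvsio] add [trjai,eyhog,yrx] -> 8 lines: kmwsh kllh ymljk xed trjai eyhog yrx jdfa
Final line 1: kmwsh

Answer: kmwsh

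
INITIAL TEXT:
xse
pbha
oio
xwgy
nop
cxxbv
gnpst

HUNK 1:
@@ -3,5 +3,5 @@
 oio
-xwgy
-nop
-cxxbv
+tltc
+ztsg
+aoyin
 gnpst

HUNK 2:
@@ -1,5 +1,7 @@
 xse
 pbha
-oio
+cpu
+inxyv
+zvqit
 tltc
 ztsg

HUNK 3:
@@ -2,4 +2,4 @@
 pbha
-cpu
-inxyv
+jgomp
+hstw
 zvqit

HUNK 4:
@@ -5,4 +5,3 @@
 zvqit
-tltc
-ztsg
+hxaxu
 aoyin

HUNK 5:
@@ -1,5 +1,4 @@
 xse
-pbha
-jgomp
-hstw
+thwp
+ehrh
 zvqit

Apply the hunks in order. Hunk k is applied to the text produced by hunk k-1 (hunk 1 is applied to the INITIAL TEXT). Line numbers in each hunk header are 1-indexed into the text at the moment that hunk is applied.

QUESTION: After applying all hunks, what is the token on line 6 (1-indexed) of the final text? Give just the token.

Hunk 1: at line 3 remove [xwgy,nop,cxxbv] add [tltc,ztsg,aoyin] -> 7 lines: xse pbha oio tltc ztsg aoyin gnpst
Hunk 2: at line 1 remove [oio] add [cpu,inxyv,zvqit] -> 9 lines: xse pbha cpu inxyv zvqit tltc ztsg aoyin gnpst
Hunk 3: at line 2 remove [cpu,inxyv] add [jgomp,hstw] -> 9 lines: xse pbha jgomp hstw zvqit tltc ztsg aoyin gnpst
Hunk 4: at line 5 remove [tltc,ztsg] add [hxaxu] -> 8 lines: xse pbha jgomp hstw zvqit hxaxu aoyin gnpst
Hunk 5: at line 1 remove [pbha,jgomp,hstw] add [thwp,ehrh] -> 7 lines: xse thwp ehrh zvqit hxaxu aoyin gnpst
Final line 6: aoyin

Answer: aoyin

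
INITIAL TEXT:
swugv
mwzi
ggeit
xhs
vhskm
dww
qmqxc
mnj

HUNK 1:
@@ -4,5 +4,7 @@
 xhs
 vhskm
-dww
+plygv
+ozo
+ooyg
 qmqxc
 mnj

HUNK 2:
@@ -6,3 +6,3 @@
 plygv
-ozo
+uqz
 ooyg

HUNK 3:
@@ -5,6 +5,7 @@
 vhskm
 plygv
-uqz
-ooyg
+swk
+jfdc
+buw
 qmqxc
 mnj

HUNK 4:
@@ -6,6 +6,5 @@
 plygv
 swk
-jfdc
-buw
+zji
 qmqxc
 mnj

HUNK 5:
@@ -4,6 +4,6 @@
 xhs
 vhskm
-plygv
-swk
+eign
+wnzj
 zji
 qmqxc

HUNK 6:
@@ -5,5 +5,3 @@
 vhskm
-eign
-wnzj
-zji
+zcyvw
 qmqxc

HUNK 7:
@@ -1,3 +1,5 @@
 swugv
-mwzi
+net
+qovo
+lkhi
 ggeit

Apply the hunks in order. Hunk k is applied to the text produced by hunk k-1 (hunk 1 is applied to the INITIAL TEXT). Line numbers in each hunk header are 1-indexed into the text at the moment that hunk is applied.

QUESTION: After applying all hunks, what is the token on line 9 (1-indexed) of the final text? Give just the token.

Answer: qmqxc

Derivation:
Hunk 1: at line 4 remove [dww] add [plygv,ozo,ooyg] -> 10 lines: swugv mwzi ggeit xhs vhskm plygv ozo ooyg qmqxc mnj
Hunk 2: at line 6 remove [ozo] add [uqz] -> 10 lines: swugv mwzi ggeit xhs vhskm plygv uqz ooyg qmqxc mnj
Hunk 3: at line 5 remove [uqz,ooyg] add [swk,jfdc,buw] -> 11 lines: swugv mwzi ggeit xhs vhskm plygv swk jfdc buw qmqxc mnj
Hunk 4: at line 6 remove [jfdc,buw] add [zji] -> 10 lines: swugv mwzi ggeit xhs vhskm plygv swk zji qmqxc mnj
Hunk 5: at line 4 remove [plygv,swk] add [eign,wnzj] -> 10 lines: swugv mwzi ggeit xhs vhskm eign wnzj zji qmqxc mnj
Hunk 6: at line 5 remove [eign,wnzj,zji] add [zcyvw] -> 8 lines: swugv mwzi ggeit xhs vhskm zcyvw qmqxc mnj
Hunk 7: at line 1 remove [mwzi] add [net,qovo,lkhi] -> 10 lines: swugv net qovo lkhi ggeit xhs vhskm zcyvw qmqxc mnj
Final line 9: qmqxc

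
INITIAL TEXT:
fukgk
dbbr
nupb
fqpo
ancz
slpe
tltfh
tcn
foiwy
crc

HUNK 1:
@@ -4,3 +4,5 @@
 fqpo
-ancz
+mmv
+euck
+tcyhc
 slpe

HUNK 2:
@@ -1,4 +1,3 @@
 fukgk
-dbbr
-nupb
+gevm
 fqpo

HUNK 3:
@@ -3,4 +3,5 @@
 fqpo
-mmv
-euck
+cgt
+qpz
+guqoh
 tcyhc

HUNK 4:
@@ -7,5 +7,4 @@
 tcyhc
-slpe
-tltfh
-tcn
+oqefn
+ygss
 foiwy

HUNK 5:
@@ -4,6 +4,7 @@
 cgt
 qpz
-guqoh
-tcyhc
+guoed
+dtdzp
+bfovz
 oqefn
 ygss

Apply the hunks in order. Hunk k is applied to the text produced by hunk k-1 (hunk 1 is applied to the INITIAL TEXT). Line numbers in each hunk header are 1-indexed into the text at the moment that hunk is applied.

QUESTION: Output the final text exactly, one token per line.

Hunk 1: at line 4 remove [ancz] add [mmv,euck,tcyhc] -> 12 lines: fukgk dbbr nupb fqpo mmv euck tcyhc slpe tltfh tcn foiwy crc
Hunk 2: at line 1 remove [dbbr,nupb] add [gevm] -> 11 lines: fukgk gevm fqpo mmv euck tcyhc slpe tltfh tcn foiwy crc
Hunk 3: at line 3 remove [mmv,euck] add [cgt,qpz,guqoh] -> 12 lines: fukgk gevm fqpo cgt qpz guqoh tcyhc slpe tltfh tcn foiwy crc
Hunk 4: at line 7 remove [slpe,tltfh,tcn] add [oqefn,ygss] -> 11 lines: fukgk gevm fqpo cgt qpz guqoh tcyhc oqefn ygss foiwy crc
Hunk 5: at line 4 remove [guqoh,tcyhc] add [guoed,dtdzp,bfovz] -> 12 lines: fukgk gevm fqpo cgt qpz guoed dtdzp bfovz oqefn ygss foiwy crc

Answer: fukgk
gevm
fqpo
cgt
qpz
guoed
dtdzp
bfovz
oqefn
ygss
foiwy
crc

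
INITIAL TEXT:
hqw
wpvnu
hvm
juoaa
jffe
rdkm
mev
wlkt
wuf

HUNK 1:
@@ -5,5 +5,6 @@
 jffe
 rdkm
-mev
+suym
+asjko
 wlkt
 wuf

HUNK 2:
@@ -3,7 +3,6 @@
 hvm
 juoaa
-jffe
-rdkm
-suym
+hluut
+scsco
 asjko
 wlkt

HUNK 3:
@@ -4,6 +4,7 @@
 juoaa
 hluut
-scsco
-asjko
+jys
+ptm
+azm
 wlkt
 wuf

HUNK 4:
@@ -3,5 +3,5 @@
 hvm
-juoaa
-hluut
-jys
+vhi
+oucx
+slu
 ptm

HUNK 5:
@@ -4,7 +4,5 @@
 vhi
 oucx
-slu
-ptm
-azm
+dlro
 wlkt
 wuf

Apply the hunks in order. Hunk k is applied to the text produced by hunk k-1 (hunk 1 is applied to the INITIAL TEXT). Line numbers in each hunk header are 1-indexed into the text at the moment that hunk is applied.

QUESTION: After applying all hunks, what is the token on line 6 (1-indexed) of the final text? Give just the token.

Hunk 1: at line 5 remove [mev] add [suym,asjko] -> 10 lines: hqw wpvnu hvm juoaa jffe rdkm suym asjko wlkt wuf
Hunk 2: at line 3 remove [jffe,rdkm,suym] add [hluut,scsco] -> 9 lines: hqw wpvnu hvm juoaa hluut scsco asjko wlkt wuf
Hunk 3: at line 4 remove [scsco,asjko] add [jys,ptm,azm] -> 10 lines: hqw wpvnu hvm juoaa hluut jys ptm azm wlkt wuf
Hunk 4: at line 3 remove [juoaa,hluut,jys] add [vhi,oucx,slu] -> 10 lines: hqw wpvnu hvm vhi oucx slu ptm azm wlkt wuf
Hunk 5: at line 4 remove [slu,ptm,azm] add [dlro] -> 8 lines: hqw wpvnu hvm vhi oucx dlro wlkt wuf
Final line 6: dlro

Answer: dlro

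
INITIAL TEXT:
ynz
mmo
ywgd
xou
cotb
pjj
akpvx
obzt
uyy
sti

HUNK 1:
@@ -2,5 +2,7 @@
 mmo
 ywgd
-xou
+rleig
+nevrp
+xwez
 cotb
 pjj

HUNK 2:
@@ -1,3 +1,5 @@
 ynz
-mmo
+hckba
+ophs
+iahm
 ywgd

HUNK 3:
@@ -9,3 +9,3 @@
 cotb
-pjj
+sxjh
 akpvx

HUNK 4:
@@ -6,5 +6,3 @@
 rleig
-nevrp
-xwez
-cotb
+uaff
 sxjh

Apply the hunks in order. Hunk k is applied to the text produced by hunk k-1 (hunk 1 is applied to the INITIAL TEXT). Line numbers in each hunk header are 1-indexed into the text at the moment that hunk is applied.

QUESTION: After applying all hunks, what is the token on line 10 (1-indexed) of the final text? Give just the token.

Hunk 1: at line 2 remove [xou] add [rleig,nevrp,xwez] -> 12 lines: ynz mmo ywgd rleig nevrp xwez cotb pjj akpvx obzt uyy sti
Hunk 2: at line 1 remove [mmo] add [hckba,ophs,iahm] -> 14 lines: ynz hckba ophs iahm ywgd rleig nevrp xwez cotb pjj akpvx obzt uyy sti
Hunk 3: at line 9 remove [pjj] add [sxjh] -> 14 lines: ynz hckba ophs iahm ywgd rleig nevrp xwez cotb sxjh akpvx obzt uyy sti
Hunk 4: at line 6 remove [nevrp,xwez,cotb] add [uaff] -> 12 lines: ynz hckba ophs iahm ywgd rleig uaff sxjh akpvx obzt uyy sti
Final line 10: obzt

Answer: obzt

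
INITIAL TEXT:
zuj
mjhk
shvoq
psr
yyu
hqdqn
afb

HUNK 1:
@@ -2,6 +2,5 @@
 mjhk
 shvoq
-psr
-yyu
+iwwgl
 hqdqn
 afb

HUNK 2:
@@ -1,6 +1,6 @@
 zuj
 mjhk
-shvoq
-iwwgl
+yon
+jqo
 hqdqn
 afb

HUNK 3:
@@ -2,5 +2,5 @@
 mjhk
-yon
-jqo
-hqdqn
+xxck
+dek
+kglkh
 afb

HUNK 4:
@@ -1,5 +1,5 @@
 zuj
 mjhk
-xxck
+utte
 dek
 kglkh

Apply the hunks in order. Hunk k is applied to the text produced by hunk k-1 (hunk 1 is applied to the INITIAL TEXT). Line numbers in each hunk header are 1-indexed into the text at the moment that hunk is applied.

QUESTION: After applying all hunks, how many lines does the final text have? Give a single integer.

Answer: 6

Derivation:
Hunk 1: at line 2 remove [psr,yyu] add [iwwgl] -> 6 lines: zuj mjhk shvoq iwwgl hqdqn afb
Hunk 2: at line 1 remove [shvoq,iwwgl] add [yon,jqo] -> 6 lines: zuj mjhk yon jqo hqdqn afb
Hunk 3: at line 2 remove [yon,jqo,hqdqn] add [xxck,dek,kglkh] -> 6 lines: zuj mjhk xxck dek kglkh afb
Hunk 4: at line 1 remove [xxck] add [utte] -> 6 lines: zuj mjhk utte dek kglkh afb
Final line count: 6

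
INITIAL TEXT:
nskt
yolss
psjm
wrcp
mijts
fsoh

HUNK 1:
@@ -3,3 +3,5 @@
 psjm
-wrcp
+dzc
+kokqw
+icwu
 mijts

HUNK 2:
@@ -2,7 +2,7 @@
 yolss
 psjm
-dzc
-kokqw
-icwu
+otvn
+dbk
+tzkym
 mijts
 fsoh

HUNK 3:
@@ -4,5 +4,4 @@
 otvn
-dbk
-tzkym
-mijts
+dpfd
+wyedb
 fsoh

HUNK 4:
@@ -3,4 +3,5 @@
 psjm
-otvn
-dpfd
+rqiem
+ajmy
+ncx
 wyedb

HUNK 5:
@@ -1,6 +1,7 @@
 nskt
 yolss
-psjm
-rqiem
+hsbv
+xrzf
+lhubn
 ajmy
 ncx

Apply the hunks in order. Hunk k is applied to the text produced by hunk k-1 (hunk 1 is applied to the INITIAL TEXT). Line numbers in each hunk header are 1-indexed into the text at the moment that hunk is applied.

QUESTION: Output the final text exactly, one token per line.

Hunk 1: at line 3 remove [wrcp] add [dzc,kokqw,icwu] -> 8 lines: nskt yolss psjm dzc kokqw icwu mijts fsoh
Hunk 2: at line 2 remove [dzc,kokqw,icwu] add [otvn,dbk,tzkym] -> 8 lines: nskt yolss psjm otvn dbk tzkym mijts fsoh
Hunk 3: at line 4 remove [dbk,tzkym,mijts] add [dpfd,wyedb] -> 7 lines: nskt yolss psjm otvn dpfd wyedb fsoh
Hunk 4: at line 3 remove [otvn,dpfd] add [rqiem,ajmy,ncx] -> 8 lines: nskt yolss psjm rqiem ajmy ncx wyedb fsoh
Hunk 5: at line 1 remove [psjm,rqiem] add [hsbv,xrzf,lhubn] -> 9 lines: nskt yolss hsbv xrzf lhubn ajmy ncx wyedb fsoh

Answer: nskt
yolss
hsbv
xrzf
lhubn
ajmy
ncx
wyedb
fsoh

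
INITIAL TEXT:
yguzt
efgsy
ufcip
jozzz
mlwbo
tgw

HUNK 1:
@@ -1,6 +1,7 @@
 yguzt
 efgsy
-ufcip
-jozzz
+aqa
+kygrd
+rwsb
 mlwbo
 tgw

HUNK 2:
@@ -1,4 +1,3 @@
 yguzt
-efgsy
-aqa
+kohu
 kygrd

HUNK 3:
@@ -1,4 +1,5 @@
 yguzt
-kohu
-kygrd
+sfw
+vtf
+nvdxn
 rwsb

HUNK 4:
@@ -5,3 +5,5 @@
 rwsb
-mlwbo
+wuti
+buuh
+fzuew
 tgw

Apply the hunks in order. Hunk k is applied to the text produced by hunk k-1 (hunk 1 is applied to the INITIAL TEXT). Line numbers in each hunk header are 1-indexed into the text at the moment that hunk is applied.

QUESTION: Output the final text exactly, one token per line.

Hunk 1: at line 1 remove [ufcip,jozzz] add [aqa,kygrd,rwsb] -> 7 lines: yguzt efgsy aqa kygrd rwsb mlwbo tgw
Hunk 2: at line 1 remove [efgsy,aqa] add [kohu] -> 6 lines: yguzt kohu kygrd rwsb mlwbo tgw
Hunk 3: at line 1 remove [kohu,kygrd] add [sfw,vtf,nvdxn] -> 7 lines: yguzt sfw vtf nvdxn rwsb mlwbo tgw
Hunk 4: at line 5 remove [mlwbo] add [wuti,buuh,fzuew] -> 9 lines: yguzt sfw vtf nvdxn rwsb wuti buuh fzuew tgw

Answer: yguzt
sfw
vtf
nvdxn
rwsb
wuti
buuh
fzuew
tgw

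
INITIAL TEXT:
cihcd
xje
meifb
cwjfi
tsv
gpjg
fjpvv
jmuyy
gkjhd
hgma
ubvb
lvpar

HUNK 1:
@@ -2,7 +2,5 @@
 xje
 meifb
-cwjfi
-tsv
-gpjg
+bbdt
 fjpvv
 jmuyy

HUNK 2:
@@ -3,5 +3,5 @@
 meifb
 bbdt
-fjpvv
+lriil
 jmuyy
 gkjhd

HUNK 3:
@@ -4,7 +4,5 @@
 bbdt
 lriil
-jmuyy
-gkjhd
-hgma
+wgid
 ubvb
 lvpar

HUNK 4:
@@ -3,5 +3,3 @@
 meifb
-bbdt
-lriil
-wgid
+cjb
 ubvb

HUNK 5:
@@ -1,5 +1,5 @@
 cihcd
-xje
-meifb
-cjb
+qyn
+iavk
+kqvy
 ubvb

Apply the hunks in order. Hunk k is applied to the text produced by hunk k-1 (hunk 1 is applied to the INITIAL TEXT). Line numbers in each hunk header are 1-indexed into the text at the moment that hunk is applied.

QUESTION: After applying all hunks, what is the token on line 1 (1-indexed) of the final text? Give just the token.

Hunk 1: at line 2 remove [cwjfi,tsv,gpjg] add [bbdt] -> 10 lines: cihcd xje meifb bbdt fjpvv jmuyy gkjhd hgma ubvb lvpar
Hunk 2: at line 3 remove [fjpvv] add [lriil] -> 10 lines: cihcd xje meifb bbdt lriil jmuyy gkjhd hgma ubvb lvpar
Hunk 3: at line 4 remove [jmuyy,gkjhd,hgma] add [wgid] -> 8 lines: cihcd xje meifb bbdt lriil wgid ubvb lvpar
Hunk 4: at line 3 remove [bbdt,lriil,wgid] add [cjb] -> 6 lines: cihcd xje meifb cjb ubvb lvpar
Hunk 5: at line 1 remove [xje,meifb,cjb] add [qyn,iavk,kqvy] -> 6 lines: cihcd qyn iavk kqvy ubvb lvpar
Final line 1: cihcd

Answer: cihcd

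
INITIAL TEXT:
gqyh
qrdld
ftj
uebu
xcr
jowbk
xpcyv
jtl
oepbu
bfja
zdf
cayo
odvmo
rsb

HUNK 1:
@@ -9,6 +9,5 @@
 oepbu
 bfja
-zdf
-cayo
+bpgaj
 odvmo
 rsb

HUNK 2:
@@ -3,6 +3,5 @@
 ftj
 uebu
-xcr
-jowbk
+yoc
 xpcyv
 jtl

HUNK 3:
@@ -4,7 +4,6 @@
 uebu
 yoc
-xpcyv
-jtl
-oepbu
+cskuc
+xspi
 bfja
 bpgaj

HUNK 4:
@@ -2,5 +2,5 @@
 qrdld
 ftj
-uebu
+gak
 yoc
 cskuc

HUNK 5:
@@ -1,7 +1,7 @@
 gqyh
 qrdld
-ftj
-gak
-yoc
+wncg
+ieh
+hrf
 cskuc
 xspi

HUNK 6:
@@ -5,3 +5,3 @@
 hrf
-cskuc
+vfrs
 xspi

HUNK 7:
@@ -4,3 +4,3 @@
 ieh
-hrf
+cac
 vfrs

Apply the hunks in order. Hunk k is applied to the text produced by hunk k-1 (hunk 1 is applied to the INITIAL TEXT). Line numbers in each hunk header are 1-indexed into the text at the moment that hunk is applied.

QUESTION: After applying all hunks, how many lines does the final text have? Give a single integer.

Hunk 1: at line 9 remove [zdf,cayo] add [bpgaj] -> 13 lines: gqyh qrdld ftj uebu xcr jowbk xpcyv jtl oepbu bfja bpgaj odvmo rsb
Hunk 2: at line 3 remove [xcr,jowbk] add [yoc] -> 12 lines: gqyh qrdld ftj uebu yoc xpcyv jtl oepbu bfja bpgaj odvmo rsb
Hunk 3: at line 4 remove [xpcyv,jtl,oepbu] add [cskuc,xspi] -> 11 lines: gqyh qrdld ftj uebu yoc cskuc xspi bfja bpgaj odvmo rsb
Hunk 4: at line 2 remove [uebu] add [gak] -> 11 lines: gqyh qrdld ftj gak yoc cskuc xspi bfja bpgaj odvmo rsb
Hunk 5: at line 1 remove [ftj,gak,yoc] add [wncg,ieh,hrf] -> 11 lines: gqyh qrdld wncg ieh hrf cskuc xspi bfja bpgaj odvmo rsb
Hunk 6: at line 5 remove [cskuc] add [vfrs] -> 11 lines: gqyh qrdld wncg ieh hrf vfrs xspi bfja bpgaj odvmo rsb
Hunk 7: at line 4 remove [hrf] add [cac] -> 11 lines: gqyh qrdld wncg ieh cac vfrs xspi bfja bpgaj odvmo rsb
Final line count: 11

Answer: 11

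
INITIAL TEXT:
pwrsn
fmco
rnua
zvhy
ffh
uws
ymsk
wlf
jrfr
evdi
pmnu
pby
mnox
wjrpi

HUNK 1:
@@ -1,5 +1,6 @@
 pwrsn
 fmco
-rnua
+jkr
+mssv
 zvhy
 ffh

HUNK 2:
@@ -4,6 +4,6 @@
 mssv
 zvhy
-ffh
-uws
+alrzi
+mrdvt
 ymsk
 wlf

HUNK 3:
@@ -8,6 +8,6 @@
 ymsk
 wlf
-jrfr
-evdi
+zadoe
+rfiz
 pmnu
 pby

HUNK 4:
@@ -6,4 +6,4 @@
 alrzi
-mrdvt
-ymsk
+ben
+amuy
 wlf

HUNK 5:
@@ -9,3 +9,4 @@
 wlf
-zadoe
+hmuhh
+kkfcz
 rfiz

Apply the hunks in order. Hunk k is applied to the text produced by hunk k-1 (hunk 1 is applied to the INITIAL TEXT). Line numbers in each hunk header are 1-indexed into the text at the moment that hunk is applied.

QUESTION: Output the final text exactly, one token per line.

Answer: pwrsn
fmco
jkr
mssv
zvhy
alrzi
ben
amuy
wlf
hmuhh
kkfcz
rfiz
pmnu
pby
mnox
wjrpi

Derivation:
Hunk 1: at line 1 remove [rnua] add [jkr,mssv] -> 15 lines: pwrsn fmco jkr mssv zvhy ffh uws ymsk wlf jrfr evdi pmnu pby mnox wjrpi
Hunk 2: at line 4 remove [ffh,uws] add [alrzi,mrdvt] -> 15 lines: pwrsn fmco jkr mssv zvhy alrzi mrdvt ymsk wlf jrfr evdi pmnu pby mnox wjrpi
Hunk 3: at line 8 remove [jrfr,evdi] add [zadoe,rfiz] -> 15 lines: pwrsn fmco jkr mssv zvhy alrzi mrdvt ymsk wlf zadoe rfiz pmnu pby mnox wjrpi
Hunk 4: at line 6 remove [mrdvt,ymsk] add [ben,amuy] -> 15 lines: pwrsn fmco jkr mssv zvhy alrzi ben amuy wlf zadoe rfiz pmnu pby mnox wjrpi
Hunk 5: at line 9 remove [zadoe] add [hmuhh,kkfcz] -> 16 lines: pwrsn fmco jkr mssv zvhy alrzi ben amuy wlf hmuhh kkfcz rfiz pmnu pby mnox wjrpi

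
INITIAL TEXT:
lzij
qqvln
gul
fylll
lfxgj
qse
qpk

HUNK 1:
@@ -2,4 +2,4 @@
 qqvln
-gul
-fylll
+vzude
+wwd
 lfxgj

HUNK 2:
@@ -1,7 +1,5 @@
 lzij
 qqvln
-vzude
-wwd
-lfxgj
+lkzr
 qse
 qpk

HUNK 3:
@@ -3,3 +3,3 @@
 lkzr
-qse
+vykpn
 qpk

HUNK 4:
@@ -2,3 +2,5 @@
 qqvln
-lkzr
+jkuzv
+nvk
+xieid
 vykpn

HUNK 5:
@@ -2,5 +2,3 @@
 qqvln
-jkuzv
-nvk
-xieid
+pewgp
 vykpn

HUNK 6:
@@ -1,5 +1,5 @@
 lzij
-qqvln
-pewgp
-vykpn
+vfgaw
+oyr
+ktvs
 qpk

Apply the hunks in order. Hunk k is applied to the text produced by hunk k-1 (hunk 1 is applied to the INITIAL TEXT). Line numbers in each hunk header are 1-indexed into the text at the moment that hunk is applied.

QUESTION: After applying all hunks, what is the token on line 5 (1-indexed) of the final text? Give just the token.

Hunk 1: at line 2 remove [gul,fylll] add [vzude,wwd] -> 7 lines: lzij qqvln vzude wwd lfxgj qse qpk
Hunk 2: at line 1 remove [vzude,wwd,lfxgj] add [lkzr] -> 5 lines: lzij qqvln lkzr qse qpk
Hunk 3: at line 3 remove [qse] add [vykpn] -> 5 lines: lzij qqvln lkzr vykpn qpk
Hunk 4: at line 2 remove [lkzr] add [jkuzv,nvk,xieid] -> 7 lines: lzij qqvln jkuzv nvk xieid vykpn qpk
Hunk 5: at line 2 remove [jkuzv,nvk,xieid] add [pewgp] -> 5 lines: lzij qqvln pewgp vykpn qpk
Hunk 6: at line 1 remove [qqvln,pewgp,vykpn] add [vfgaw,oyr,ktvs] -> 5 lines: lzij vfgaw oyr ktvs qpk
Final line 5: qpk

Answer: qpk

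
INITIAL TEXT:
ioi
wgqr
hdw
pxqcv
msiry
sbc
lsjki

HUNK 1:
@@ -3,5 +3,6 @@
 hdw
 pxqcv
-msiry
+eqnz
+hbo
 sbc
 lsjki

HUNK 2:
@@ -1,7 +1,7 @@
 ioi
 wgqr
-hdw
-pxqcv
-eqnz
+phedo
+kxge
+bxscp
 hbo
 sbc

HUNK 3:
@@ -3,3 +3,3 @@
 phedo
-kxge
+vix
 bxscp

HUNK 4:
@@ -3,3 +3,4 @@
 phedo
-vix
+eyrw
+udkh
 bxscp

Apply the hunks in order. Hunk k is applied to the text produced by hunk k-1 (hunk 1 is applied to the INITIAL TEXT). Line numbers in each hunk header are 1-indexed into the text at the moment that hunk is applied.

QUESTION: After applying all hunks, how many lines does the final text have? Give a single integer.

Answer: 9

Derivation:
Hunk 1: at line 3 remove [msiry] add [eqnz,hbo] -> 8 lines: ioi wgqr hdw pxqcv eqnz hbo sbc lsjki
Hunk 2: at line 1 remove [hdw,pxqcv,eqnz] add [phedo,kxge,bxscp] -> 8 lines: ioi wgqr phedo kxge bxscp hbo sbc lsjki
Hunk 3: at line 3 remove [kxge] add [vix] -> 8 lines: ioi wgqr phedo vix bxscp hbo sbc lsjki
Hunk 4: at line 3 remove [vix] add [eyrw,udkh] -> 9 lines: ioi wgqr phedo eyrw udkh bxscp hbo sbc lsjki
Final line count: 9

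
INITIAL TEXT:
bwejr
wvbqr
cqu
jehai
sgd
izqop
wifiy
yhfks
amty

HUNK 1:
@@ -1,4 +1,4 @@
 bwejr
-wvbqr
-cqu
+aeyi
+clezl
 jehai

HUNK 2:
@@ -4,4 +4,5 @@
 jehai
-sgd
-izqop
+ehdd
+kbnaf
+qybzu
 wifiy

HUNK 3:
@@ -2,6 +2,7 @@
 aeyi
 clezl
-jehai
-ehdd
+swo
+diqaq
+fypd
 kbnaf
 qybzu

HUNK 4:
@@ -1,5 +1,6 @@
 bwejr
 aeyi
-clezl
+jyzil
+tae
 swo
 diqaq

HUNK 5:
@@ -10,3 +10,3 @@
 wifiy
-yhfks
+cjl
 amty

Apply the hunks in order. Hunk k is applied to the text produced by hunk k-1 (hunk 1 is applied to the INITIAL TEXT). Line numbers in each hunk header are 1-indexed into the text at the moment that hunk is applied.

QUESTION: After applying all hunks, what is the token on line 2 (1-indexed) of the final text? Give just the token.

Answer: aeyi

Derivation:
Hunk 1: at line 1 remove [wvbqr,cqu] add [aeyi,clezl] -> 9 lines: bwejr aeyi clezl jehai sgd izqop wifiy yhfks amty
Hunk 2: at line 4 remove [sgd,izqop] add [ehdd,kbnaf,qybzu] -> 10 lines: bwejr aeyi clezl jehai ehdd kbnaf qybzu wifiy yhfks amty
Hunk 3: at line 2 remove [jehai,ehdd] add [swo,diqaq,fypd] -> 11 lines: bwejr aeyi clezl swo diqaq fypd kbnaf qybzu wifiy yhfks amty
Hunk 4: at line 1 remove [clezl] add [jyzil,tae] -> 12 lines: bwejr aeyi jyzil tae swo diqaq fypd kbnaf qybzu wifiy yhfks amty
Hunk 5: at line 10 remove [yhfks] add [cjl] -> 12 lines: bwejr aeyi jyzil tae swo diqaq fypd kbnaf qybzu wifiy cjl amty
Final line 2: aeyi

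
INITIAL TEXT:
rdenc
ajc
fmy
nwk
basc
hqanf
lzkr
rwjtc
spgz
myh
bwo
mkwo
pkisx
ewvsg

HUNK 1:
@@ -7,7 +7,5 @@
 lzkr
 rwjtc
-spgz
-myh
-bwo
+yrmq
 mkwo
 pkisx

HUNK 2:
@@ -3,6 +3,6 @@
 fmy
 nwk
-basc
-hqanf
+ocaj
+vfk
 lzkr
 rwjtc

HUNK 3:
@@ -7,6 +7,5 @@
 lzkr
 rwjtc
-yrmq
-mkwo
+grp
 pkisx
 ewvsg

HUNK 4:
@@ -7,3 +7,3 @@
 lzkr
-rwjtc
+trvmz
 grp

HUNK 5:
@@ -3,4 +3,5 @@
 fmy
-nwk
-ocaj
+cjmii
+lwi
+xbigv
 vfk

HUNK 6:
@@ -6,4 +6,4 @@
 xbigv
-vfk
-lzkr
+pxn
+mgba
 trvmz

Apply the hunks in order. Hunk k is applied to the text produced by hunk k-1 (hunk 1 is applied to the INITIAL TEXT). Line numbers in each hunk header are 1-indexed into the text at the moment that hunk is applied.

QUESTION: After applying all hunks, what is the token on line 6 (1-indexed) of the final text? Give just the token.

Hunk 1: at line 7 remove [spgz,myh,bwo] add [yrmq] -> 12 lines: rdenc ajc fmy nwk basc hqanf lzkr rwjtc yrmq mkwo pkisx ewvsg
Hunk 2: at line 3 remove [basc,hqanf] add [ocaj,vfk] -> 12 lines: rdenc ajc fmy nwk ocaj vfk lzkr rwjtc yrmq mkwo pkisx ewvsg
Hunk 3: at line 7 remove [yrmq,mkwo] add [grp] -> 11 lines: rdenc ajc fmy nwk ocaj vfk lzkr rwjtc grp pkisx ewvsg
Hunk 4: at line 7 remove [rwjtc] add [trvmz] -> 11 lines: rdenc ajc fmy nwk ocaj vfk lzkr trvmz grp pkisx ewvsg
Hunk 5: at line 3 remove [nwk,ocaj] add [cjmii,lwi,xbigv] -> 12 lines: rdenc ajc fmy cjmii lwi xbigv vfk lzkr trvmz grp pkisx ewvsg
Hunk 6: at line 6 remove [vfk,lzkr] add [pxn,mgba] -> 12 lines: rdenc ajc fmy cjmii lwi xbigv pxn mgba trvmz grp pkisx ewvsg
Final line 6: xbigv

Answer: xbigv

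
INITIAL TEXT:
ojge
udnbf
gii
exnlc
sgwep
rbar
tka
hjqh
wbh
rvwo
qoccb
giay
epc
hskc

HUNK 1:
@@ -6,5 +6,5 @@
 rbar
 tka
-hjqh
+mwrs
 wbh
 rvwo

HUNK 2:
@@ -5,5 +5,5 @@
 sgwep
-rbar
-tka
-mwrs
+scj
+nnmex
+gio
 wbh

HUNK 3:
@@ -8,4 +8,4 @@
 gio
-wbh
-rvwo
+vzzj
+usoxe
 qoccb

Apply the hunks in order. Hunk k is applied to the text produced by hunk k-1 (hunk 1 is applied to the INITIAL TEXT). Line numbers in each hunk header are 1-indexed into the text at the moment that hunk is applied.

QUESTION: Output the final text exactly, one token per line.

Answer: ojge
udnbf
gii
exnlc
sgwep
scj
nnmex
gio
vzzj
usoxe
qoccb
giay
epc
hskc

Derivation:
Hunk 1: at line 6 remove [hjqh] add [mwrs] -> 14 lines: ojge udnbf gii exnlc sgwep rbar tka mwrs wbh rvwo qoccb giay epc hskc
Hunk 2: at line 5 remove [rbar,tka,mwrs] add [scj,nnmex,gio] -> 14 lines: ojge udnbf gii exnlc sgwep scj nnmex gio wbh rvwo qoccb giay epc hskc
Hunk 3: at line 8 remove [wbh,rvwo] add [vzzj,usoxe] -> 14 lines: ojge udnbf gii exnlc sgwep scj nnmex gio vzzj usoxe qoccb giay epc hskc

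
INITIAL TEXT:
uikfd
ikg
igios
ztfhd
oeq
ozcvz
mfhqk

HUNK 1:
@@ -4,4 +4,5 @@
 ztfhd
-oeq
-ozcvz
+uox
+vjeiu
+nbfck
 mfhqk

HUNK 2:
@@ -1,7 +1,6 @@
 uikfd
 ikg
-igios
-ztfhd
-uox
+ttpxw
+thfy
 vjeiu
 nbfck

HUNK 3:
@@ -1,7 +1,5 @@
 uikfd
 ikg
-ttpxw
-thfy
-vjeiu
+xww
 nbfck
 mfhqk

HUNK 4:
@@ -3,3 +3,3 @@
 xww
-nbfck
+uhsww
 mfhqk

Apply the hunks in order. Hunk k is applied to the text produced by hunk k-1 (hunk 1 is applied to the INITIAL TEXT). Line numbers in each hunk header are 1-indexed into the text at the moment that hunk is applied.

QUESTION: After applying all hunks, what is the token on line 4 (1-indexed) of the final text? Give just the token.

Answer: uhsww

Derivation:
Hunk 1: at line 4 remove [oeq,ozcvz] add [uox,vjeiu,nbfck] -> 8 lines: uikfd ikg igios ztfhd uox vjeiu nbfck mfhqk
Hunk 2: at line 1 remove [igios,ztfhd,uox] add [ttpxw,thfy] -> 7 lines: uikfd ikg ttpxw thfy vjeiu nbfck mfhqk
Hunk 3: at line 1 remove [ttpxw,thfy,vjeiu] add [xww] -> 5 lines: uikfd ikg xww nbfck mfhqk
Hunk 4: at line 3 remove [nbfck] add [uhsww] -> 5 lines: uikfd ikg xww uhsww mfhqk
Final line 4: uhsww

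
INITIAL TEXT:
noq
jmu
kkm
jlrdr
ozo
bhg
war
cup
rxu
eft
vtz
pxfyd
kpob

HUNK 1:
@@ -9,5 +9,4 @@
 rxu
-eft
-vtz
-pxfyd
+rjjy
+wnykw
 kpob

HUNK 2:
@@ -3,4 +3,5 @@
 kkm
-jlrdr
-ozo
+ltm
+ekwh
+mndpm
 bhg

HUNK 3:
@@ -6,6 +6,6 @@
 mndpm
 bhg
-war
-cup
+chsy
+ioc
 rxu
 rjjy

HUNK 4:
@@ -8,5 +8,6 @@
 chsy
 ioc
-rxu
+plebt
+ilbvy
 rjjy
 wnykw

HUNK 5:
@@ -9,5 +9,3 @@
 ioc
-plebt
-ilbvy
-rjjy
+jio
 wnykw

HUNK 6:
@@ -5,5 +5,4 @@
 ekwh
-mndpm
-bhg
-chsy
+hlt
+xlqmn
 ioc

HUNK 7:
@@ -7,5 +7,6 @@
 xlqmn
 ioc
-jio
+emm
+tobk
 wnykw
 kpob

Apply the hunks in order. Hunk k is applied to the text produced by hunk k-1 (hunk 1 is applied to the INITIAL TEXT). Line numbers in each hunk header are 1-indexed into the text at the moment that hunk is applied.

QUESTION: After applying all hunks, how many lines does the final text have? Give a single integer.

Hunk 1: at line 9 remove [eft,vtz,pxfyd] add [rjjy,wnykw] -> 12 lines: noq jmu kkm jlrdr ozo bhg war cup rxu rjjy wnykw kpob
Hunk 2: at line 3 remove [jlrdr,ozo] add [ltm,ekwh,mndpm] -> 13 lines: noq jmu kkm ltm ekwh mndpm bhg war cup rxu rjjy wnykw kpob
Hunk 3: at line 6 remove [war,cup] add [chsy,ioc] -> 13 lines: noq jmu kkm ltm ekwh mndpm bhg chsy ioc rxu rjjy wnykw kpob
Hunk 4: at line 8 remove [rxu] add [plebt,ilbvy] -> 14 lines: noq jmu kkm ltm ekwh mndpm bhg chsy ioc plebt ilbvy rjjy wnykw kpob
Hunk 5: at line 9 remove [plebt,ilbvy,rjjy] add [jio] -> 12 lines: noq jmu kkm ltm ekwh mndpm bhg chsy ioc jio wnykw kpob
Hunk 6: at line 5 remove [mndpm,bhg,chsy] add [hlt,xlqmn] -> 11 lines: noq jmu kkm ltm ekwh hlt xlqmn ioc jio wnykw kpob
Hunk 7: at line 7 remove [jio] add [emm,tobk] -> 12 lines: noq jmu kkm ltm ekwh hlt xlqmn ioc emm tobk wnykw kpob
Final line count: 12

Answer: 12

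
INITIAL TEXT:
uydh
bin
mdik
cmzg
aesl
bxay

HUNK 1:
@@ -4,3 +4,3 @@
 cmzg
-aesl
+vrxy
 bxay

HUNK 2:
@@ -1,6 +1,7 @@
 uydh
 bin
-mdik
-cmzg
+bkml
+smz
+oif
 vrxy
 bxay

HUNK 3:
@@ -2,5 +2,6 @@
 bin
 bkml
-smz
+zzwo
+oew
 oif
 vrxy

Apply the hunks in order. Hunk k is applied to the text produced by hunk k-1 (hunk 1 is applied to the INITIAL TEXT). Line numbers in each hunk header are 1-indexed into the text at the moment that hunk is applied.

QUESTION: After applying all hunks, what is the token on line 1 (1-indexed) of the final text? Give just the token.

Hunk 1: at line 4 remove [aesl] add [vrxy] -> 6 lines: uydh bin mdik cmzg vrxy bxay
Hunk 2: at line 1 remove [mdik,cmzg] add [bkml,smz,oif] -> 7 lines: uydh bin bkml smz oif vrxy bxay
Hunk 3: at line 2 remove [smz] add [zzwo,oew] -> 8 lines: uydh bin bkml zzwo oew oif vrxy bxay
Final line 1: uydh

Answer: uydh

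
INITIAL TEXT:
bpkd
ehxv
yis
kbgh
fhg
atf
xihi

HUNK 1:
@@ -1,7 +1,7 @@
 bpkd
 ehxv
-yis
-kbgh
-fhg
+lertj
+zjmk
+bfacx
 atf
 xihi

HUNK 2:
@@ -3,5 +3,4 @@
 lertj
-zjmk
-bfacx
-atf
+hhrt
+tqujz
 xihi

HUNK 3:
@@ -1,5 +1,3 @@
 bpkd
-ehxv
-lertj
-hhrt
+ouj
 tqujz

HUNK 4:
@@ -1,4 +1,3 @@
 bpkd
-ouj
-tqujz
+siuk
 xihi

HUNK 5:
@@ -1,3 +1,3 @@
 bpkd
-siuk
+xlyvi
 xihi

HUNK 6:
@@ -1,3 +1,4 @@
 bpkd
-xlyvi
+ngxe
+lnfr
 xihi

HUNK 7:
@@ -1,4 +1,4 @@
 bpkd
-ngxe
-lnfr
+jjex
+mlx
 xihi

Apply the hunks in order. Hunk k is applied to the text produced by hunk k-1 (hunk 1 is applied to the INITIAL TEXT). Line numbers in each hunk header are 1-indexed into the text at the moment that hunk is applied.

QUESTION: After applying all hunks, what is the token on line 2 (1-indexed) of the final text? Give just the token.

Answer: jjex

Derivation:
Hunk 1: at line 1 remove [yis,kbgh,fhg] add [lertj,zjmk,bfacx] -> 7 lines: bpkd ehxv lertj zjmk bfacx atf xihi
Hunk 2: at line 3 remove [zjmk,bfacx,atf] add [hhrt,tqujz] -> 6 lines: bpkd ehxv lertj hhrt tqujz xihi
Hunk 3: at line 1 remove [ehxv,lertj,hhrt] add [ouj] -> 4 lines: bpkd ouj tqujz xihi
Hunk 4: at line 1 remove [ouj,tqujz] add [siuk] -> 3 lines: bpkd siuk xihi
Hunk 5: at line 1 remove [siuk] add [xlyvi] -> 3 lines: bpkd xlyvi xihi
Hunk 6: at line 1 remove [xlyvi] add [ngxe,lnfr] -> 4 lines: bpkd ngxe lnfr xihi
Hunk 7: at line 1 remove [ngxe,lnfr] add [jjex,mlx] -> 4 lines: bpkd jjex mlx xihi
Final line 2: jjex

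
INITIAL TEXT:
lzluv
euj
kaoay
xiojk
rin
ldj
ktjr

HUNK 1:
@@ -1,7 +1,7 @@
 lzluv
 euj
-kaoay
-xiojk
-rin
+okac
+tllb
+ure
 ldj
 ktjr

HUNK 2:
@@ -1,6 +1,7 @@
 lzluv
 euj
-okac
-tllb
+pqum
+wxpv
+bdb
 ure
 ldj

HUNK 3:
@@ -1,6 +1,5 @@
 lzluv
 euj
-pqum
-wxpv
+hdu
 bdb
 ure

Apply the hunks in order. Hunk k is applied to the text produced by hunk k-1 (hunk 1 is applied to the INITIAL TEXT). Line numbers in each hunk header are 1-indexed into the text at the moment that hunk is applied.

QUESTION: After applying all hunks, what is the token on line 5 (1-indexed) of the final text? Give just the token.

Hunk 1: at line 1 remove [kaoay,xiojk,rin] add [okac,tllb,ure] -> 7 lines: lzluv euj okac tllb ure ldj ktjr
Hunk 2: at line 1 remove [okac,tllb] add [pqum,wxpv,bdb] -> 8 lines: lzluv euj pqum wxpv bdb ure ldj ktjr
Hunk 3: at line 1 remove [pqum,wxpv] add [hdu] -> 7 lines: lzluv euj hdu bdb ure ldj ktjr
Final line 5: ure

Answer: ure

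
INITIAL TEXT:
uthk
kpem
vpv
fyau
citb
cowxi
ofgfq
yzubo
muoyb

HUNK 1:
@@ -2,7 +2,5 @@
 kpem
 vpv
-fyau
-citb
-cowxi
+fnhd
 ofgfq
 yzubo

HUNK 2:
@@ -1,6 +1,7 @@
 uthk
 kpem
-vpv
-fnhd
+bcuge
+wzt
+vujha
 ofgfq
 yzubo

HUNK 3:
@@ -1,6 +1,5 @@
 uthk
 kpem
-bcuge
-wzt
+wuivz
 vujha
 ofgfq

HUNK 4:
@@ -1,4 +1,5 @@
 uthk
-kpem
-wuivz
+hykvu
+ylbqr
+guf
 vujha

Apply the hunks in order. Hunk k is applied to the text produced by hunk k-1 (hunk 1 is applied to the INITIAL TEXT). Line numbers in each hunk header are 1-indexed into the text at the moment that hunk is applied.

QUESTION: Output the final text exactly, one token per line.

Hunk 1: at line 2 remove [fyau,citb,cowxi] add [fnhd] -> 7 lines: uthk kpem vpv fnhd ofgfq yzubo muoyb
Hunk 2: at line 1 remove [vpv,fnhd] add [bcuge,wzt,vujha] -> 8 lines: uthk kpem bcuge wzt vujha ofgfq yzubo muoyb
Hunk 3: at line 1 remove [bcuge,wzt] add [wuivz] -> 7 lines: uthk kpem wuivz vujha ofgfq yzubo muoyb
Hunk 4: at line 1 remove [kpem,wuivz] add [hykvu,ylbqr,guf] -> 8 lines: uthk hykvu ylbqr guf vujha ofgfq yzubo muoyb

Answer: uthk
hykvu
ylbqr
guf
vujha
ofgfq
yzubo
muoyb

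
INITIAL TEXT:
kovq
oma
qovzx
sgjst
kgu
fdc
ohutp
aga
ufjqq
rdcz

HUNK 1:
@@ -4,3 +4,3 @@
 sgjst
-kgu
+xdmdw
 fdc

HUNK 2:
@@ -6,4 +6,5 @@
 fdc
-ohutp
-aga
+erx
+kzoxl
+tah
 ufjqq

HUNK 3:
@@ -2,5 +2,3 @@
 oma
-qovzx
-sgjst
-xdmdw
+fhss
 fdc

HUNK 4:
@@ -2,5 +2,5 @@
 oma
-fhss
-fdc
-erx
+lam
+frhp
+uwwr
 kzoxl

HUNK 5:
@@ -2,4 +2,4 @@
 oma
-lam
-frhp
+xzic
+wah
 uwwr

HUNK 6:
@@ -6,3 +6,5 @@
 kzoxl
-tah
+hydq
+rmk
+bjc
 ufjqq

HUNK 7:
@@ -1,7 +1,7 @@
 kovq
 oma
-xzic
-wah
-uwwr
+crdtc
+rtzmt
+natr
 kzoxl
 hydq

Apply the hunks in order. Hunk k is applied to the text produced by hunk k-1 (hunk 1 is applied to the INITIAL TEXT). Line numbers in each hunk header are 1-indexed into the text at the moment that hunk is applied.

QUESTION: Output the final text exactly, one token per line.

Answer: kovq
oma
crdtc
rtzmt
natr
kzoxl
hydq
rmk
bjc
ufjqq
rdcz

Derivation:
Hunk 1: at line 4 remove [kgu] add [xdmdw] -> 10 lines: kovq oma qovzx sgjst xdmdw fdc ohutp aga ufjqq rdcz
Hunk 2: at line 6 remove [ohutp,aga] add [erx,kzoxl,tah] -> 11 lines: kovq oma qovzx sgjst xdmdw fdc erx kzoxl tah ufjqq rdcz
Hunk 3: at line 2 remove [qovzx,sgjst,xdmdw] add [fhss] -> 9 lines: kovq oma fhss fdc erx kzoxl tah ufjqq rdcz
Hunk 4: at line 2 remove [fhss,fdc,erx] add [lam,frhp,uwwr] -> 9 lines: kovq oma lam frhp uwwr kzoxl tah ufjqq rdcz
Hunk 5: at line 2 remove [lam,frhp] add [xzic,wah] -> 9 lines: kovq oma xzic wah uwwr kzoxl tah ufjqq rdcz
Hunk 6: at line 6 remove [tah] add [hydq,rmk,bjc] -> 11 lines: kovq oma xzic wah uwwr kzoxl hydq rmk bjc ufjqq rdcz
Hunk 7: at line 1 remove [xzic,wah,uwwr] add [crdtc,rtzmt,natr] -> 11 lines: kovq oma crdtc rtzmt natr kzoxl hydq rmk bjc ufjqq rdcz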